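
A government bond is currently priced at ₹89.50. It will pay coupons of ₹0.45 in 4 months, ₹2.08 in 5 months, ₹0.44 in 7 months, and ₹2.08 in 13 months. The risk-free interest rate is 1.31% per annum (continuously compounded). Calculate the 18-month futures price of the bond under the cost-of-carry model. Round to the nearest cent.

₹86.17

PV(coupons) I = 0.45·e^(−0.0131·4/12) + 2.08·e^(−0.0131·5/12) + 0.44·e^(−0.0131·7/12) + 2.08·e^(−0.0131·13/12)
I = 0.4480 + 2.0687 + 0.4367 + 2.0507 = 5.0041
F = (S − I)·e^(rT) = (89.50 − 5.0041) · e^(0.0131·18/12)
= 84.4959 · e^0.019650 = 84.4959 × 1.019844 = ₹86.17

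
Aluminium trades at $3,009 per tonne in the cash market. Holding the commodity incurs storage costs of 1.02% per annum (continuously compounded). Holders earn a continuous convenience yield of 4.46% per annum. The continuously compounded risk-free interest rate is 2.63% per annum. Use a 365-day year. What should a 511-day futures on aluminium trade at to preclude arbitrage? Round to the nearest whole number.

$2,975 per tonne

Net carry = r + u − y = 0.0263 + 0.0102 − 0.0446 = -0.0081
F = S·e^((r+u−y)T) = 3009 · e^(-0.0081 × 511/365) = 3009 · e^-0.011340
= 3009 × 0.988724 = $2,975 per tonne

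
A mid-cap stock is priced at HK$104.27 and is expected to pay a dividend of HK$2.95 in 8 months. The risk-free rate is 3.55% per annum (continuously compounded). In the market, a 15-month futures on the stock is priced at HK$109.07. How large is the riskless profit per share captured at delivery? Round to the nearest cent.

HK$3.08 per share

PV(dividends) I = 2.95·e^(−0.0355·8/12) = 2.8810
Fair futures F* = (S − I)·e^(rT) = (104.27 − 2.8810)·e^0.044375 = 101.3890 × 1.045374 = 105.9894
Market HK$109.07 > fair 105.9894: forward overpriced → cash-and-carry (borrow at r, buy the stock and collect the dividends, short the forward).
Profit at T = |F_mkt − F*| = |109.07 − 105.9894| = HK$3.08 per share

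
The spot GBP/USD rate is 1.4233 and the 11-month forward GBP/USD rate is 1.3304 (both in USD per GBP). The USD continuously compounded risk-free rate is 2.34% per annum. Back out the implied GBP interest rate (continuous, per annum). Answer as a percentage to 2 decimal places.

F = S·e^((r_USD − r_GBP)T) ⇒ r_GBP = r_USD − ln(F/S)/T
ln(1.3304/1.4233) = -0.067498; /(11/12) = -0.073634
r_GBP = 0.0234 + 0.073634 = 0.097034
r_GBP = 9.70%

9.70%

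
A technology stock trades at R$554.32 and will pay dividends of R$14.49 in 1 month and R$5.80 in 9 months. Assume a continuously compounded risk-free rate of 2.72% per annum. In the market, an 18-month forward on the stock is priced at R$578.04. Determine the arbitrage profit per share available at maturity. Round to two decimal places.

PV(dividends) I = 14.49·e^(−0.0272·1/12) + 5.80·e^(−0.0272·9/12) = 20.1401
Fair forward F* = (S − I)·e^(rT) = (554.32 − 20.1401)·e^0.040800 = 534.1799 × 1.041644 = 556.4253
Market R$578.04 > fair 556.4253: forward overpriced → cash-and-carry (borrow at r, buy the stock and collect the dividends, short the forward).
Profit at T = |F_mkt − F*| = |578.04 − 556.4253| = R$21.61 per share

R$21.61 per share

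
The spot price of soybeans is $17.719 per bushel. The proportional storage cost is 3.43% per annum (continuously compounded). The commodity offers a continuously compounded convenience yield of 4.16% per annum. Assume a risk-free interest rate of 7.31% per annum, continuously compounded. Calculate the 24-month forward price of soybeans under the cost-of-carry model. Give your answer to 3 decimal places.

$20.211 per bushel

Net carry = r + u − y = 0.0731 + 0.0343 − 0.0416 = 0.0658
F = S·e^((r+u−y)T) = 17.719 · e^(0.0658 × 24/12) = 17.719 · e^0.131600
= 17.719 × 1.140652 = $20.211 per bushel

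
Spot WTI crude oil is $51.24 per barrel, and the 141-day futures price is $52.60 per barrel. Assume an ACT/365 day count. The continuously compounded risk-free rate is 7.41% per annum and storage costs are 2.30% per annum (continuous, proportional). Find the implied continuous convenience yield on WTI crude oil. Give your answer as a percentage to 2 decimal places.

2.93%

F = S·e^((r+u−y)T) ⇒ (r+u−y) = ln(F/S)/T
ln(52.60/51.24) = 0.026196; /T ⇒ 0.067812
y = r + u − ln(F/S)/T = 0.0741 + 0.0230 − 0.067812 = 0.029288
y = 2.93%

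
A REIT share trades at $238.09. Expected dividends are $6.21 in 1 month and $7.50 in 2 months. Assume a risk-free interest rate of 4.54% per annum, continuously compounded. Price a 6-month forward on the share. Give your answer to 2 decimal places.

$229.61

PV(dividends) I = 6.21·e^(−0.0454·1/12) + 7.50·e^(−0.0454·2/12)
I = 6.1865 + 7.4435 = 13.6300
F = (S − I)·e^(rT) = (238.09 − 13.6300) · e^(0.0454·6/12)
= 224.4600 · e^0.022700 = 224.4600 × 1.022960 = $229.61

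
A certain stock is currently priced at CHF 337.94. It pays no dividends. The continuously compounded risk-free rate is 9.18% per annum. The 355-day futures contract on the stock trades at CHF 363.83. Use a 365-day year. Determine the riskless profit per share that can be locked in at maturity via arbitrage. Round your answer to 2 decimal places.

CHF 5.67 per share

Fair futures: F* = S·e^(carry·T), with carry = r = 0.0918
F* = 337.94 · e^(0.0918 × 355/365) = 337.94 · e^0.089285 = 337.94 × 1.093392 = CHF 369.5009
Market CHF 363.83 < fair CHF 369.5009: forward underpriced → reverse cash-and-carry (short spot, go long the forward).
At maturity, profit = |F_mkt − F*| = |363.83 − 369.5009| = CHF 5.67 per share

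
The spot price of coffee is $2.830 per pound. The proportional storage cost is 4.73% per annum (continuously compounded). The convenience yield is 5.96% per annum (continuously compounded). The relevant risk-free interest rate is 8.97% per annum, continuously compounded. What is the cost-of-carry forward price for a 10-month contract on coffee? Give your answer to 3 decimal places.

Net carry = r + u − y = 0.0897 + 0.0473 − 0.0596 = 0.0774
F = S·e^((r+u−y)T) = 2.830 · e^(0.0774 × 10/12) = 2.830 · e^0.064500
= 2.830 × 1.066626 = $3.019 per pound

$3.019 per pound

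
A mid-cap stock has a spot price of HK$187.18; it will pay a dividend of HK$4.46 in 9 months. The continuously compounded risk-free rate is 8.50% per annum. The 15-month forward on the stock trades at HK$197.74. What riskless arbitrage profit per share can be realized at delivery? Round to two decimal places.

PV(dividends) I = 4.46·e^(−0.0850·9/12) = 4.1845
Fair forward F* = (S − I)·e^(rT) = (187.18 − 4.1845)·e^0.106250 = 182.9955 × 1.112100 = 203.5093
Market HK$197.74 < fair 203.5093: forward underpriced → reverse cash-and-carry (short the stock, invest proceeds at r, pay the dividends, go long the forward).
Profit at T = |F_mkt − F*| = |197.74 − 203.5093| = HK$5.77 per share

HK$5.77 per share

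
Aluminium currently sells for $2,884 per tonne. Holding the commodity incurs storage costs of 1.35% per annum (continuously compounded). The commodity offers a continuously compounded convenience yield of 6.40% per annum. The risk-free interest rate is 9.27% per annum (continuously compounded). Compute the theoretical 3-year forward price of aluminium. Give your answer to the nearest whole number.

$3,273 per tonne

Net carry = r + u − y = 0.0927 + 0.0135 − 0.0640 = 0.0422
F = S·e^((r+u−y)T) = 2884 · e^(0.0422 × 3) = 2884 · e^0.126600
= 2884 × 1.134963 = $3,273 per tonne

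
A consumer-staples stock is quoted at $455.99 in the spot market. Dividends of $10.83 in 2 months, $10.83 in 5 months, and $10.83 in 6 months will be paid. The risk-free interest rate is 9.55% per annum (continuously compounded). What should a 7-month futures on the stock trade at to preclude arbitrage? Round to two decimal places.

$448.92

PV(dividends) I = 10.83·e^(−0.0955·2/12) + 10.83·e^(−0.0955·5/12) + 10.83·e^(−0.0955·6/12)
I = 10.6590 + 10.4075 + 10.3250 = 31.3915
F = (S − I)·e^(rT) = (455.99 − 31.3915) · e^(0.0955·7/12)
= 424.5985 · e^0.055708 = 424.5985 × 1.057289 = $448.92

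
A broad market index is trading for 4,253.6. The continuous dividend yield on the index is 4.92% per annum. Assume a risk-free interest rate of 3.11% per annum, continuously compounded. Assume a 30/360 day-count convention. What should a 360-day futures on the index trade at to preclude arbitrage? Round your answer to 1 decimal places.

F = S·e^((r − q)T) = 4253.6 · e^((0.0311 − 0.0492) × 360/360)
= 4253.6 · e^-0.018100 = 4253.6 × 0.982063
F = 4,177.3

4,177.3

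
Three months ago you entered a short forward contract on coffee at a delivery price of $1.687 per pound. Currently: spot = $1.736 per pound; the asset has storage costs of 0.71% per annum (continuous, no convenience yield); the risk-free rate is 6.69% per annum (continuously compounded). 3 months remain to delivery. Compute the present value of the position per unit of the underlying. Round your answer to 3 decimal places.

-$0.080 per pound

Current fair forward for the remaining 3 months: F = S·e^((r + u)·T), (r + u) = 0.0669 + 0.0071 = 0.0740
F = 1.736 · e^(0.0740 × 3/12) = 1.736 × 1.018672 = 1.7684
Value of long forward = (F − K)·e^(−rT) = (1.7684 − 1.687) · e^(−0.0669·3/12)
= 0.0814 × 0.983414 = 0.080
Short position value = −(long value) = -$0.080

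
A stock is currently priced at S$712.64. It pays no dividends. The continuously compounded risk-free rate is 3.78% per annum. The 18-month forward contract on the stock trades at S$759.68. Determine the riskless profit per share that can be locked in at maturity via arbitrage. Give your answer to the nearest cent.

S$5.47 per share

Fair forward: F* = S·e^(carry·T), with carry = r = 0.0378
F* = 712.64 · e^(0.0378 × 18/12) = 712.64 · e^0.056700 = 712.64 × 1.058338 = S$754.2140
Market S$759.68 > fair S$754.2140: forward overpriced → cash-and-carry (buy spot, short the forward).
At maturity, profit = |F_mkt − F*| = |759.68 − 754.2140| = S$5.47 per share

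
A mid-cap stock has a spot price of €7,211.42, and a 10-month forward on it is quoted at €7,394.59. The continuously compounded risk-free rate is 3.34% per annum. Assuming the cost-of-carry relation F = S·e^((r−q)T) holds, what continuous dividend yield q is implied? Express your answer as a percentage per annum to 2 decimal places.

0.33%

From F = S·e^((r−q)T): (r − q) = ln(F/S)/T
ln(7394.59/7211.42) = ln(1.025400) = 0.025083
(r − q) = 0.025083 / (10/12) = 0.030100
q = r − ln(F/S)/T = 0.0334 − 0.030100 = 0.003300
q = 0.33%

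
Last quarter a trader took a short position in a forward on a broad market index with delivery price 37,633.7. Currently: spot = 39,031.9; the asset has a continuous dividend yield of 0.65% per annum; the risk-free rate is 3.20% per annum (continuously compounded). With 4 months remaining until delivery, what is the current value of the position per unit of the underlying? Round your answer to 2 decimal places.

-1713.02

Current fair forward for the remaining 4 months: F = S·e^((r − q)·T), (r − q) = 0.0320 − 0.0065 = 0.0255
F = 39031.9 · e^(0.0255 × 4/12) = 39031.9 × 1.00853623 = 39365.0853
Value of long forward = (F − K)·e^(−rT) = (39365.0853 − 37633.7) · e^(−0.0320·4/12)
= 1731.3853 × 0.98939002 = 1713.02
Short position value = −(long value) = -1713.02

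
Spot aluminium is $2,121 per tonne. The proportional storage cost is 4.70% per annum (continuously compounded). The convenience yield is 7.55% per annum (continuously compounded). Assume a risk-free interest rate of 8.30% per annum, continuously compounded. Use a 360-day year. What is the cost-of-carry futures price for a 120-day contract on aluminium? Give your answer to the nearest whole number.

Net carry = r + u − y = 0.0830 + 0.0470 − 0.0755 = 0.0545
F = S·e^((r+u−y)T) = 2121 · e^(0.0545 × 120/360) = 2121 · e^0.018167
= 2121 × 1.018333 = $2,160 per tonne

$2,160 per tonne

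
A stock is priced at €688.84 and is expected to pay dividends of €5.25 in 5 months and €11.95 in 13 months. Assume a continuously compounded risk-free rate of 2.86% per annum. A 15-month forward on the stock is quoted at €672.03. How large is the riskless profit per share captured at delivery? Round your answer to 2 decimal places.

€24.50 per share

PV(dividends) I = 5.25·e^(−0.0286·5/12) + 11.95·e^(−0.0286·13/12) = 16.7732
Fair forward F* = (S − I)·e^(rT) = (688.84 − 16.7732)·e^0.035750 = 672.0668 × 1.036397 = 696.5280
Market €672.03 < fair 696.5280: forward underpriced → reverse cash-and-carry (short the stock, invest proceeds at r, pay the dividends, go long the forward).
Profit at T = |F_mkt − F*| = |672.03 − 696.5280| = €24.50 per share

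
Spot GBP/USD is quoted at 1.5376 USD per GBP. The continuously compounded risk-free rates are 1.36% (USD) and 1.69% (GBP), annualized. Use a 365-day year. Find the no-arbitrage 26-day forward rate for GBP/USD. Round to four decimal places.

1.5372

F = S·e^((r_USD − r_GBP)T) = 1.5376 · e^((0.0136 − 0.0169) × 26/365)
= 1.5376 · e^-0.000235 = 1.5376 × 0.999765
F = 1.5372 USD per GBP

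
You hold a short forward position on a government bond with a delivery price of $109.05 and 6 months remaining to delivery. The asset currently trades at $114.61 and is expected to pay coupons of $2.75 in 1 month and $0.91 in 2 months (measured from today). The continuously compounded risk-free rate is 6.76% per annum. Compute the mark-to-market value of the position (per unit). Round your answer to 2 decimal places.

PV(remaining coupons) I = 2.75·e^(−0.0676·1/12) + 0.91·e^(−0.0676·2/12) = 3.6344
Current forward F = (S − I)·e^(rT) = (114.61 − 3.6344)·e^(0.0676·6/12) = 110.9756 × 1.034378 = 114.7907
Value (long) = (F − K)·e^(−rT) = (114.7907 − 109.05) × 0.966765 = 5.5499
Short position value = −(long value) = -$5.55

-$5.55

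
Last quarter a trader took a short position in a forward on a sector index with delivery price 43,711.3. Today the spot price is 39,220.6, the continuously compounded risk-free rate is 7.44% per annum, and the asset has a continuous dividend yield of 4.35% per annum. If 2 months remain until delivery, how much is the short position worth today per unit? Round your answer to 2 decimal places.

4235.35

Current fair forward for the remaining 2 months: F = S·e^((r − q)·T), (r − q) = 0.0744 − 0.0435 = 0.0309
F = 39220.6 · e^(0.0309 × 2/12) = 39220.6 × 1.00516328 = 39423.1069
Value of long forward = (F − K)·e^(−rT) = (39423.1069 − 43711.3) · e^(−0.0744·2/12)
= -4288.1931 × 0.98767656 = -4235.35
Short position value = −(long value) = 4235.35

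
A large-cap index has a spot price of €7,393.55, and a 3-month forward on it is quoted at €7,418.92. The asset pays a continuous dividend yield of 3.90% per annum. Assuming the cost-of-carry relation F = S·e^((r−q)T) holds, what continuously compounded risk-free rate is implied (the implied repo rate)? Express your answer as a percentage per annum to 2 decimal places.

5.27%

From F = S·e^((r−q)T): (r − q) = ln(F/S)/T
ln(7418.92/7393.55) = ln(1.003431) = 0.003425
(r − q) = 0.003425 / (3/12) = 0.013700
r = ln(F/S)/T + q = 0.013700 + 0.0390 = 0.052700
r = 5.27%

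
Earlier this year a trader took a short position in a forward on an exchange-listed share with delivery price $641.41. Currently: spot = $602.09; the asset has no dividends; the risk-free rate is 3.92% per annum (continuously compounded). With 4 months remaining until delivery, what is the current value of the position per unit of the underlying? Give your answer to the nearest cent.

Current fair forward for the remaining 4 months: F = S·e^(r·T), r = 0.0392
F = 602.09 · e^(0.0392 × 4/12) = 602.09 × 1.013152 = 610.0087
Value of long forward = (F − K)·e^(−rT) = (610.0087 − 641.41) · e^(−0.0392·4/12)
= -31.4013 × 0.987018 = -30.99
Short position value = −(long value) = $30.99

$30.99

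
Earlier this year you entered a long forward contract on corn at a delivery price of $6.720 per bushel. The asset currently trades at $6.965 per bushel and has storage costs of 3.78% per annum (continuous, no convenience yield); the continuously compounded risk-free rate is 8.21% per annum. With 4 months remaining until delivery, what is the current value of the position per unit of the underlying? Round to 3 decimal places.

Current fair forward for the remaining 4 months: F = S·e^((r + u)·T), (r + u) = 0.0821 + 0.0378 = 0.1199
F = 6.965 · e^(0.1199 × 4/12) = 6.965 × 1.040776 = 7.2490
Value of long forward = (F − K)·e^(−rT) = (7.2490 − 6.720) · e^(−0.0821·4/12)
= 0.5290 × 0.973004 = 0.515

$0.515 per bushel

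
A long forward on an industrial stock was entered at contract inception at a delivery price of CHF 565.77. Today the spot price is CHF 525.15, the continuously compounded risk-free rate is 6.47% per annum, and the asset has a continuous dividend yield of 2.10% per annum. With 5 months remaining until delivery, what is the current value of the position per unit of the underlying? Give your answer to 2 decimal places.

-CHF 30.15

Current fair forward for the remaining 5 months: F = S·e^((r − q)·T), (r − q) = 0.0647 − 0.0210 = 0.0437
F = 525.15 · e^(0.0437 × 5/12) = 525.15 × 1.018375 = 534.7996
Value of long forward = (F − K)·e^(−rT) = (534.7996 − 565.77) · e^(−0.0647·5/12)
= -30.9704 × 0.973402 = -30.15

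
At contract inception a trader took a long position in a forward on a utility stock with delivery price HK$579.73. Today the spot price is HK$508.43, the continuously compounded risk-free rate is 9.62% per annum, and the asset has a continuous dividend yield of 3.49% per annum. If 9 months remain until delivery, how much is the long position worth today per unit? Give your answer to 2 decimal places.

-HK$44.08

Current fair forward for the remaining 9 months: F = S·e^((r − q)·T), (r − q) = 0.0962 − 0.0349 = 0.0613
F = 508.43 · e^(0.0613 × 9/12) = 508.43 × 1.047048 = 532.3506
Value of long forward = (F − K)·e^(−rT) = (532.3506 − 579.73) · e^(−0.0962·9/12)
= -47.3794 × 0.930391 = -44.08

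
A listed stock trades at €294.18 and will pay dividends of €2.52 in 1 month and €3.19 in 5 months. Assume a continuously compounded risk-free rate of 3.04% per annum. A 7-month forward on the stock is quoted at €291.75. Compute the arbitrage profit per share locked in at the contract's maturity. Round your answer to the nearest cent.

PV(dividends) I = 2.52·e^(−0.0304·1/12) + 3.19·e^(−0.0304·5/12) = 5.6635
Fair forward F* = (S − I)·e^(rT) = (294.18 − 5.6635)·e^0.017733 = 288.5165 × 1.017891 = 293.6783
Market €291.75 < fair 293.6783: forward underpriced → reverse cash-and-carry (short the stock, invest proceeds at r, pay the dividends, go long the forward).
Profit at T = |F_mkt − F*| = |291.75 − 293.6783| = €1.93 per share

€1.93 per share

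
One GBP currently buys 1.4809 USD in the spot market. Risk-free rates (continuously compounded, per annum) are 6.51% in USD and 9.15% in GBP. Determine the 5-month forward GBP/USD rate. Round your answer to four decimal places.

1.4647

F = S·e^((r_USD − r_GBP)T) = 1.4809 · e^((0.0651 − 0.0915) × 5/12)
= 1.4809 · e^-0.011000 = 1.4809 × 0.989060
F = 1.4647 USD per GBP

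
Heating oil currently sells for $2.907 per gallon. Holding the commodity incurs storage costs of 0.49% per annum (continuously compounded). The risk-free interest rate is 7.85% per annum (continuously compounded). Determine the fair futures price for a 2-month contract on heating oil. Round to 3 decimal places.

Net carry = r + u − y = 0.0785 + 0.0049 − 0.0000 = 0.0834
F = S·e^((r+u−y)T) = 2.907 · e^(0.0834 × 2/12) = 2.907 · e^0.013900
= 2.907 × 1.013997 = $2.948 per gallon

$2.948 per gallon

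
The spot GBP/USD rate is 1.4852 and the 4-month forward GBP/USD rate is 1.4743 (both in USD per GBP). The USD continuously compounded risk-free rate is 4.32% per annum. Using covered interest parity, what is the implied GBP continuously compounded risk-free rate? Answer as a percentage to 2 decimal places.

6.53%

F = S·e^((r_USD − r_GBP)T) ⇒ r_GBP = r_USD − ln(F/S)/T
ln(1.4743/1.4852) = -0.007366; /(4/12) = -0.022098
r_GBP = 0.0432 + 0.022098 = 0.065298
r_GBP = 6.53%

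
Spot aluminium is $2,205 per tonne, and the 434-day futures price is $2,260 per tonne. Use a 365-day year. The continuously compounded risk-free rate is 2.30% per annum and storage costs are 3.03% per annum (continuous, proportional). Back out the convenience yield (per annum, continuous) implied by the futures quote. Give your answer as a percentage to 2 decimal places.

3.26%

F = S·e^((r+u−y)T) ⇒ (r+u−y) = ln(F/S)/T
ln(2260/2205) = 0.024637; /T ⇒ 0.020720
y = r + u − ln(F/S)/T = 0.0230 + 0.0303 − 0.020720 = 0.032580
y = 3.26%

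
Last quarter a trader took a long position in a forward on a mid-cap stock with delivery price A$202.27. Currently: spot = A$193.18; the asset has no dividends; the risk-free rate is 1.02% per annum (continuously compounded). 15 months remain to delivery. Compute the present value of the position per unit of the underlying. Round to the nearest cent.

-A$6.53

Current fair forward for the remaining 15 months: F = S·e^(r·T), r = 0.0102
F = 193.18 · e^(0.0102 × 15/12) = 193.18 × 1.012832 = 195.6589
Value of long forward = (F − K)·e^(−rT) = (195.6589 − 202.27) · e^(−0.0102·15/12)
= -6.6111 × 0.987331 = -6.53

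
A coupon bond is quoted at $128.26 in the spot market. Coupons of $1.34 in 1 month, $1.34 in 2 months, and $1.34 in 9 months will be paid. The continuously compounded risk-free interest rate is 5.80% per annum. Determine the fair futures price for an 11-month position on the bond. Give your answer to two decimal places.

PV(coupons) I = 1.34·e^(−0.0580·1/12) + 1.34·e^(−0.0580·2/12) + 1.34·e^(−0.0580·9/12)
I = 1.3335 + 1.3271 + 1.2830 = 3.9436
F = (S − I)·e^(rT) = (128.26 − 3.9436) · e^(0.0580·11/12)
= 124.3164 · e^0.053167 = 124.3164 × 1.054606 = $131.10

$131.10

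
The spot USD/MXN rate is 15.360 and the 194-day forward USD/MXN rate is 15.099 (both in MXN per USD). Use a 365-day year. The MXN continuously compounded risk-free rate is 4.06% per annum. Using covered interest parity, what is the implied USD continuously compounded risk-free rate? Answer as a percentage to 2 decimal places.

7.28%

F = S·e^((r_MXN − r_USD)T) ⇒ r_USD = r_MXN − ln(F/S)/T
ln(15.099/15.360) = -0.017138; /(194/365) = -0.032244
r_USD = 0.0406 + 0.032244 = 0.072844
r_USD = 7.28%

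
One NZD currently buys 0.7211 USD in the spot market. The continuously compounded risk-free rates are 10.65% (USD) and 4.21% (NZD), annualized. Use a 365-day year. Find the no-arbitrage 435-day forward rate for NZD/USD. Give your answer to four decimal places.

F = S·e^((r_USD − r_NZD)T) = 0.7211 · e^((0.1065 − 0.0421) × 435/365)
= 0.7211 · e^0.076751 = 0.7211 × 1.079773
F = 0.7786 USD per NZD

0.7786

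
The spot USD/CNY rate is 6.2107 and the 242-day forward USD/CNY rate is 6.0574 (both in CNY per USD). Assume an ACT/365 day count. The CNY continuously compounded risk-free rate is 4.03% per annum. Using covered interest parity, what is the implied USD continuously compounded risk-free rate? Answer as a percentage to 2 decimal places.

F = S·e^((r_CNY − r_USD)T) ⇒ r_USD = r_CNY − ln(F/S)/T
ln(6.0574/6.2107) = -0.024993; /(242/365) = -0.037696
r_USD = 0.0403 + 0.037696 = 0.077996
r_USD = 7.80%

7.80%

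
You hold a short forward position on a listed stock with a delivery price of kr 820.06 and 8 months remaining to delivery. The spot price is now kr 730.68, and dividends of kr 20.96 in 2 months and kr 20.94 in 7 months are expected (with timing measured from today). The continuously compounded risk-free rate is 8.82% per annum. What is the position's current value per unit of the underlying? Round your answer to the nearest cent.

kr 83.09

PV(remaining dividends) I = 20.96·e^(−0.0882·2/12) + 20.94·e^(−0.0882·7/12) = 40.5440
Current forward F = (S − I)·e^(rT) = (730.68 − 40.5440)·e^(0.0882·8/12) = 690.1360 × 1.060563 = 731.9327
Value (long) = (F − K)·e^(−rT) = (731.9327 − 820.06) × 0.942895 = -83.0948
Short position value = −(long value) = kr 83.09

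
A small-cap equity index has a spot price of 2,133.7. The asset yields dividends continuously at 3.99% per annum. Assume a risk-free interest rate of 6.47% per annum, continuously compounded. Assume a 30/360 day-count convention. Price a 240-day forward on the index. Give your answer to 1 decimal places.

F = S·e^((r − q)T) = 2133.7 · e^((0.0647 − 0.0399) × 240/360)
= 2133.7 · e^0.016533 = 2133.7 × 1.016670
F = 2,169.3

2,169.3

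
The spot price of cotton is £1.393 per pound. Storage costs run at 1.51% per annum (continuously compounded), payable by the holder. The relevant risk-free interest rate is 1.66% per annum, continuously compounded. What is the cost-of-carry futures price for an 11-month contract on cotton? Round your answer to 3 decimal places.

Net carry = r + u − y = 0.0166 + 0.0151 − 0.0000 = 0.0317
F = S·e^((r+u−y)T) = 1.393 · e^(0.0317 × 11/12) = 1.393 · e^0.029058
= 1.393 × 1.029484 = £1.434 per pound

£1.434 per pound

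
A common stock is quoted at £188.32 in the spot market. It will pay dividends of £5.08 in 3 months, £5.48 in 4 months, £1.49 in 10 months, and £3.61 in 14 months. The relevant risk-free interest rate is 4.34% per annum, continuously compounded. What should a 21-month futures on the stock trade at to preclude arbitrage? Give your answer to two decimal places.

£186.68

PV(dividends) I = 5.08·e^(−0.0434·3/12) + 5.48·e^(−0.0434·4/12) + 1.49·e^(−0.0434·10/12) + 3.61·e^(−0.0434·14/12)
I = 5.0252 + 5.4013 + 1.4371 + 3.4318 = 15.2954
F = (S − I)·e^(rT) = (188.32 − 15.2954) · e^(0.0434·21/12)
= 173.0246 · e^0.075950 = 173.0246 × 1.078909 = £186.68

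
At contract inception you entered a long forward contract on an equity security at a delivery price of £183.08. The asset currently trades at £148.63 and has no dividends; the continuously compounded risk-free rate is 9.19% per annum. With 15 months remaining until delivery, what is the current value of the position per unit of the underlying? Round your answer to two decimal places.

-£14.58

Current fair forward for the remaining 15 months: F = S·e^(r·T), r = 0.0919
F = 148.63 · e^(0.0919 × 15/12) = 148.63 × 1.121733 = 166.7232
Value of long forward = (F − K)·e^(−rT) = (166.7232 − 183.08) · e^(−0.0919·15/12)
= -16.3568 × 0.891478 = -14.58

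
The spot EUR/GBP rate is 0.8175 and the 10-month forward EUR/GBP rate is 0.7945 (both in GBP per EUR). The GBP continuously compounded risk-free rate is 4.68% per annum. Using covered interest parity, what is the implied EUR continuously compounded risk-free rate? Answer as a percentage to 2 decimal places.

F = S·e^((r_GBP − r_EUR)T) ⇒ r_EUR = r_GBP − ln(F/S)/T
ln(0.7945/0.8175) = -0.028538; /(10/12) = -0.034246
r_EUR = 0.0468 + 0.034246 = 0.081046
r_EUR = 8.10%

8.10%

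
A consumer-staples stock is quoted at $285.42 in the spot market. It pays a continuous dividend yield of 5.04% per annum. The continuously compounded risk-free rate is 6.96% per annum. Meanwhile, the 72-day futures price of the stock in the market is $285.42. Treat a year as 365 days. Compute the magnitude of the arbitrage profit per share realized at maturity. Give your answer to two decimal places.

$1.08 per share

Fair futures: F* = S·e^(carry·T), with carry = (r − q) = 0.0696 − 0.0504 = 0.0192
F* = 285.42 · e^(0.0192 × 72/365) = 285.42 · e^0.003787 = 285.42 × 1.003794 = $286.5029
Market $285.42 < fair $286.5029: forward underpriced → reverse cash-and-carry (short spot, go long the forward).
At maturity, profit = |F_mkt − F*| = |285.42 − 286.5029| = $1.08 per share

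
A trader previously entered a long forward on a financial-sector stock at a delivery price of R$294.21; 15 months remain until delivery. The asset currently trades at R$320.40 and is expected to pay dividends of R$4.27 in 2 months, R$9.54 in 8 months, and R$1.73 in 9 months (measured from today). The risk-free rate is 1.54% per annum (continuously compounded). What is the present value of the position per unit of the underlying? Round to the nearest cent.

PV(remaining dividends) I = 4.27·e^(−0.0154·2/12) + 9.54·e^(−0.0154·8/12) + 1.73·e^(−0.0154·9/12) = 15.4117
Current forward F = (S − I)·e^(rT) = (320.40 − 15.4117)·e^(0.0154·15/12) = 304.9883 × 1.019436 = 310.9161
Value (long) = (F − K)·e^(−rT) = (310.9161 − 294.21) × 0.980934 = 16.3876
Value = R$16.39

R$16.39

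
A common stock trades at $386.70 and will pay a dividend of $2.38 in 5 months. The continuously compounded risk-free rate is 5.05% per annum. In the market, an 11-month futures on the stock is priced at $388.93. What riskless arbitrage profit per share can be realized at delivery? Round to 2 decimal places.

$13.65 per share

PV(dividends) I = 2.38·e^(−0.0505·5/12) = 2.3304
Fair futures F* = (S − I)·e^(rT) = (386.70 − 2.3304)·e^0.046292 = 384.3696 × 1.047380 = 402.5810
Market $388.93 < fair 402.5810: forward underpriced → reverse cash-and-carry (short the stock, invest proceeds at r, pay the dividends, go long the forward).
Profit at T = |F_mkt − F*| = |388.93 − 402.5810| = $13.65 per share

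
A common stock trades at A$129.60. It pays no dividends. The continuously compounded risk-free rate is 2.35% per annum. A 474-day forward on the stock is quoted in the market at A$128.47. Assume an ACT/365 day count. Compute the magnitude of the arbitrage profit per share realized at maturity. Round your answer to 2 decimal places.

A$5.15 per share

Fair forward: F* = S·e^(carry·T), with carry = r = 0.0235
F* = 129.60 · e^(0.0235 × 474/365) = 129.60 · e^0.030518 = 129.60 × 1.030988 = A$133.6160
Market A$128.47 < fair A$133.6160: forward underpriced → reverse cash-and-carry (short spot, go long the forward).
At maturity, profit = |F_mkt − F*| = |128.47 − 133.6160| = A$5.15 per share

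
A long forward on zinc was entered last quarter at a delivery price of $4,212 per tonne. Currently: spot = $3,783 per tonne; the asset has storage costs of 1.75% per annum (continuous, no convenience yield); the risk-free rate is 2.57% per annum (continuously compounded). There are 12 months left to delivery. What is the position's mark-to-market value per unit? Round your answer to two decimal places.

Current fair forward for the remaining 12 months: F = S·e^((r + u)·T), (r + u) = 0.0257 + 0.0175 = 0.0432
F = 3783 · e^(0.0432 × 12/12) = 3783 × 1.04414670 = 3950.0070
Value of long forward = (F − K)·e^(−rT) = (3950.0070 − 4212) · e^(−0.0257·12/12)
= -261.9930 × 0.97462743 = -255.35

-$255.35 per tonne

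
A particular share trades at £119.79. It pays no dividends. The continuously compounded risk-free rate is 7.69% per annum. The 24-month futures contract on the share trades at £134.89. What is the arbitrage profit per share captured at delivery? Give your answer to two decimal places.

£4.82 per share

Fair futures: F* = S·e^(carry·T), with carry = r = 0.0769
F* = 119.79 · e^(0.0769 × 24/12) = 119.79 · e^0.153800 = 119.79 × 1.166258 = £139.7060
Market £134.89 < fair £139.7060: forward underpriced → reverse cash-and-carry (short spot, go long the forward).
At maturity, profit = |F_mkt − F*| = |134.89 − 139.7060| = £4.82 per share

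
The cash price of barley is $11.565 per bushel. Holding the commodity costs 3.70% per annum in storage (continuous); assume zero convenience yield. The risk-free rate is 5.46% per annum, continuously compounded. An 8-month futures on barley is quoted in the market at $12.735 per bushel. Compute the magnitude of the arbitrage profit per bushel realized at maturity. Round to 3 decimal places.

Fair futures: F* = S·e^(carry·T), with carry = (r + u) = 0.0546 + 0.0370 = 0.0916
F* = 11.565 · e^(0.0916 × 8/12) = 11.565 · e^0.061067 = 11.565 × 1.062970 = $12.2932
Market $12.735 > fair $12.2932: forward overpriced → cash-and-carry (buy spot, short the forward).
At maturity, profit = |F_mkt − F*| = |12.735 − 12.2932| = $0.442 per bushel

$0.442 per bushel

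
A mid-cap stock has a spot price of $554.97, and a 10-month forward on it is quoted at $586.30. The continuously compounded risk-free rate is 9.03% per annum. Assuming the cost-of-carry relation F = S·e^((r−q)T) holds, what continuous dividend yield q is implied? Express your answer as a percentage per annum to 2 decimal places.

2.44%

From F = S·e^((r−q)T): (r − q) = ln(F/S)/T
ln(586.30/554.97) = ln(1.056454) = 0.054918
(r − q) = 0.054918 / (10/12) = 0.065902
q = r − ln(F/S)/T = 0.0903 − 0.065902 = 0.024398
q = 2.44%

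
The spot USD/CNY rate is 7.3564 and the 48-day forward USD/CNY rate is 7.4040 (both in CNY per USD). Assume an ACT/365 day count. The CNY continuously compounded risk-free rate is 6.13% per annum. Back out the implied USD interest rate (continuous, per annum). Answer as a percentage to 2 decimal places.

F = S·e^((r_CNY − r_USD)T) ⇒ r_USD = r_CNY − ln(F/S)/T
ln(7.4040/7.3564) = 0.006450; /(48/365) = 0.049047
r_USD = 0.0613 − 0.049047 = 0.012253
r_USD = 1.23%

1.23%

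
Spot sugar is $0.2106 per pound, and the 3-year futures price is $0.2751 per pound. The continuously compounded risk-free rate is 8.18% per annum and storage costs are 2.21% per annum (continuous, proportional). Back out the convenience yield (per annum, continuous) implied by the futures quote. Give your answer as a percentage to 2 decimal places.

1.48%

F = S·e^((r+u−y)T) ⇒ (r+u−y) = ln(F/S)/T
ln(0.2751/0.2106) = 0.267174; /T ⇒ 0.089058
y = r + u − ln(F/S)/T = 0.0818 + 0.0221 − 0.089058 = 0.014842
y = 1.48%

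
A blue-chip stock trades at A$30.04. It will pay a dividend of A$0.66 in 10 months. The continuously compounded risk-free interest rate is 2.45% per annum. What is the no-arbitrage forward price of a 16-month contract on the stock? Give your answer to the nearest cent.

A$30.37

PV(dividends) I = 0.66·e^(−0.0245·10/12)
I = 0.6467
F = (S − I)·e^(rT) = (30.04 − 0.6467) · e^(0.0245·16/12)
= 29.3933 · e^0.032667 = 29.3933 × 1.033206 = A$30.37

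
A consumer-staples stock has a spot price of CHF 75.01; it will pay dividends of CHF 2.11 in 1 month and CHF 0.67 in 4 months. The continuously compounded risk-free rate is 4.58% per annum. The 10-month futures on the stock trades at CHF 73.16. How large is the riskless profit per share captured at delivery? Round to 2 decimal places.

PV(dividends) I = 2.11·e^(−0.0458·1/12) + 0.67·e^(−0.0458·4/12) = 2.7618
Fair futures F* = (S − I)·e^(rT) = (75.01 − 2.7618)·e^0.038167 = 72.2482 × 1.038905 = 75.0590
Market CHF 73.16 < fair 75.0590: forward underpriced → reverse cash-and-carry (short the stock, invest proceeds at r, pay the dividends, go long the forward).
Profit at T = |F_mkt − F*| = |73.16 − 75.0590| = CHF 1.90 per share

CHF 1.90 per share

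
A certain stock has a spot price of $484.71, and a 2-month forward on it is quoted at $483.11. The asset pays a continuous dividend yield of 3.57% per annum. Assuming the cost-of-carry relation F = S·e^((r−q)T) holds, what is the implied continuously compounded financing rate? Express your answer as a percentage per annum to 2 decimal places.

From F = S·e^((r−q)T): (r − q) = ln(F/S)/T
ln(483.11/484.71) = ln(0.996699) = -0.003306
(r − q) = -0.003306 / (2/12) = -0.019836
r = ln(F/S)/T + q = -0.019836 + 0.0357 = 0.015864
r = 1.59%

1.59%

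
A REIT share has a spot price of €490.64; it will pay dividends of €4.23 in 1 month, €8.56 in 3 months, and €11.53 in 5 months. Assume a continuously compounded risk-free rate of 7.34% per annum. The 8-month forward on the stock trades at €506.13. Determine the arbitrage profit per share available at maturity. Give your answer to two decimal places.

€15.87 per share

PV(dividends) I = 4.23·e^(−0.0734·1/12) + 8.56·e^(−0.0734·3/12) + 11.53·e^(−0.0734·5/12) = 23.7913
Fair forward F* = (S − I)·e^(rT) = (490.64 − 23.7913)·e^0.048933 = 466.8487 × 1.050150 = 490.2612
Market €506.13 > fair 490.2612: forward overpriced → cash-and-carry (borrow at r, buy the stock and collect the dividends, short the forward).
Profit at T = |F_mkt − F*| = |506.13 − 490.2612| = €15.87 per share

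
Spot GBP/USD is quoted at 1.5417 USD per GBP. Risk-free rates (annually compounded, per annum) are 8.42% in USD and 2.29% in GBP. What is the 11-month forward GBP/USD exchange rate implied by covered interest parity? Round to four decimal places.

By covered interest parity, F = S · (1+r_USD)^T / (1+r_GBP)^T
= 1.5417 × 1.076920 / 1.020972 = 1.5417 × 1.054799
F = 1.6262 USD per GBP

1.6262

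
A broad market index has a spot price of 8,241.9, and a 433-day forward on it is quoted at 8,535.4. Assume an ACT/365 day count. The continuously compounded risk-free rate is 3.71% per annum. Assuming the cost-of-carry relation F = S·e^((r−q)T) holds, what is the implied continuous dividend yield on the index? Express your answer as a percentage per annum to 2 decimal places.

From F = S·e^((r−q)T): (r − q) = ln(F/S)/T
ln(8535.4/8241.9) = ln(1.035611) = 0.034992
(r − q) = 0.034992 / (433/365) = 0.029497
q = r − ln(F/S)/T = 0.0371 − 0.029497 = 0.007603
q = 0.76%

0.76%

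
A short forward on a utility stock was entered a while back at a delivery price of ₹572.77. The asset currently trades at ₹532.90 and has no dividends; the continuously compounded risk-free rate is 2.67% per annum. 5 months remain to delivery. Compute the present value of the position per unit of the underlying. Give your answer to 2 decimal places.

Current fair forward for the remaining 5 months: F = S·e^(r·T), r = 0.0267
F = 532.90 · e^(0.0267 × 5/12) = 532.90 × 1.011187 = 538.8616
Value of long forward = (F − K)·e^(−rT) = (538.8616 − 572.77) · e^(−0.0267·5/12)
= -33.9084 × 0.988937 = -33.53
Short position value = −(long value) = ₹33.53

₹33.53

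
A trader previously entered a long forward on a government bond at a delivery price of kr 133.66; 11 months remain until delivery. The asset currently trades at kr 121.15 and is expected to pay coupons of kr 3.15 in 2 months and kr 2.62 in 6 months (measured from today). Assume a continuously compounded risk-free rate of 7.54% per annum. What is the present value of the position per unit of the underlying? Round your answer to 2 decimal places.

-kr 9.22

PV(remaining coupons) I = 3.15·e^(−0.0754·2/12) + 2.62·e^(−0.0754·6/12) = 5.6337
Current forward F = (S − I)·e^(rT) = (121.15 − 5.6337)·e^(0.0754·11/12) = 115.5163 × 1.071561 = 123.7828
Value (long) = (F − K)·e^(−rT) = (123.7828 − 133.66) × 0.933218 = -9.2176
Value = -kr 9.22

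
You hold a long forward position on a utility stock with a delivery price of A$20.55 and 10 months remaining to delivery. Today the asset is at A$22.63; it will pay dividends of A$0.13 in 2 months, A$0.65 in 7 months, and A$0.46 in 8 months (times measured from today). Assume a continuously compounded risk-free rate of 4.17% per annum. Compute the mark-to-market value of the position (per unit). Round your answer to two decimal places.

A$1.57

PV(remaining dividends) I = 0.13·e^(−0.0417·2/12) + 0.65·e^(−0.0417·7/12) + 0.46·e^(−0.0417·8/12) = 1.2109
Current forward F = (S − I)·e^(rT) = (22.63 − 1.2109)·e^(0.0417·10/12) = 21.4191 × 1.035361 = 22.1765
Value (long) = (F − K)·e^(−rT) = (22.1765 − 20.55) × 0.965847 = 1.5710
Value = A$1.57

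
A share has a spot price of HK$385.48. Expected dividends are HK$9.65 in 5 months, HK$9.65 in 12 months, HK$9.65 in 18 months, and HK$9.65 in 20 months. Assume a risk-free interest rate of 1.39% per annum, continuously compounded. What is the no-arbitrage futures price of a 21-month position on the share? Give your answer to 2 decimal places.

HK$356.05

PV(dividends) I = 9.65·e^(−0.0139·5/12) + 9.65·e^(−0.0139·12/12) + 9.65·e^(−0.0139·18/12) + 9.65·e^(−0.0139·20/12)
I = 9.5943 + 9.5168 + 9.4509 + 9.4290 = 37.9910
F = (S − I)·e^(rT) = (385.48 − 37.9910) · e^(0.0139·21/12)
= 347.4890 · e^0.024325 = 347.4890 × 1.024623 = HK$356.05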